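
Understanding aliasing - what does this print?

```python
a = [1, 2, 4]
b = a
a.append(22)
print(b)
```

Key concept: basic list aliasing.
Step by step:
`a = [1, 2, 4]` → a = [1, 2, 4]
`b = a` → b = [1, 2, 4] (same object as a)
`a.append(22)` → a = [1, 2, 4, 22] (same object as b); b = [1, 2, 4, 22] (same object as a)
`print(b)` → prints [1, 2, 4, 22]

Answer: [1, 2, 4, 22]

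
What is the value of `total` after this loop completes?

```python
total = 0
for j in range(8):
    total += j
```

Sum of 0 to 7 = 28
`total` takes the values: 0 → 1 → 3 → 6 → 10 → 15 → 21 → 28

Answer: 28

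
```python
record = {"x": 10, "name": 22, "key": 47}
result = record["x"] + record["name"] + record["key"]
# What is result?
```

Trace:
`record = {"x": 10, "name": 22, "key": 47}` → record = {'x': 10, 'name': 22, 'key': 47}
`result = record["x"] + record["name"] + record["key"]` → result = 79
So result = 79

Answer: 79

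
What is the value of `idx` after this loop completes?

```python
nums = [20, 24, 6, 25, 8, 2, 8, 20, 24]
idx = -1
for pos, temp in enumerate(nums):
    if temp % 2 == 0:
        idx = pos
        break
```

First even number index in [20, 24, 6, 25, 8, 2, 8, 20, 24]
`idx` takes the values: -1 → 0

Answer: 0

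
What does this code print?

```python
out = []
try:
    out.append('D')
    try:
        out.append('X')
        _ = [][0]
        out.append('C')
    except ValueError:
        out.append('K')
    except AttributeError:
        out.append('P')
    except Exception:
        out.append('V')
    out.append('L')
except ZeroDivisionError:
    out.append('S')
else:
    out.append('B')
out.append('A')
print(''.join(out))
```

Execution trace: 'D' (try body) → 'X' (inner try body) → 'V' (inner except Exception) → 'L' (try body, no exception) → 'B' (else) → 'A' (after the try/except). Output: DXVLBA

Answer: DXVLBA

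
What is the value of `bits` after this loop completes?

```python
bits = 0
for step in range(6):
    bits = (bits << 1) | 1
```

Build 6 consecutive 1-bits: 0b111111
`bits` takes the values: 0 → 1 → 3 → 7 → 15 → 31 → 63

Answer: 63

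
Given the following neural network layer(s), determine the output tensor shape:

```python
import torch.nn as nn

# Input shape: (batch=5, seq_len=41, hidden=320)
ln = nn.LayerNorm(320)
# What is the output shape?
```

Input: (5, 41, 320) -> Output: (5, 41, 320)

Answer: (5, 41, 320)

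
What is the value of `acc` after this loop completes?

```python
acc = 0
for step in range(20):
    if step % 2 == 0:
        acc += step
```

Sum of even numbers 0 to 19
`acc` takes the values: 0 → 2 → 6 → 12 → 20 → 30 → 42 → 56 → 72 → 90

Answer: 90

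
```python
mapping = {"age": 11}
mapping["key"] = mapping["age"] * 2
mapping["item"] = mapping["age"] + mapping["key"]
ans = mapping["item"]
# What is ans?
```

Trace:
`mapping = {"age": 11}` → mapping = {'age': 11}
`mapping["key"] = mapping["age"] * 2` → mapping = {'age': 11, 'key': 22}
`mapping["item"] = mapping["age"] + mapping["key"]` → mapping = {'age': 11, 'key': 22, 'item': 33}
`ans = mapping["item"]` → ans = 33
So ans = 33

Answer: 33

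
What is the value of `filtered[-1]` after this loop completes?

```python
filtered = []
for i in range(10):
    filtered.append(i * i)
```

Last element of squares 0 to 9
`filtered` takes the values: [] → [0] → [0, 1] → [0, 1, 4] → [0, 1, 4, 9] → [0, 1, 4, 9, 16] → [0, 1, 4, 9, 16, 25] → [0, 1, 4, 9, 16, 25, 36] → [0, 1, 4, 9, 16, 25, 36, 49] → [0, 1, 4, 9, 16, 25, 36, 49, 64] → [0, 1, 4, 9, 16, 25, 36, 49, 64, 81]
So `filtered[-1]` = 81

Answer: 81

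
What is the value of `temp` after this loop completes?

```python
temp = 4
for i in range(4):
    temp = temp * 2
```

Multiply by 2, 4 times: 4 * 2^4 = 64
`temp` takes the values: 4 → 8 → 16 → 32 → 64

Answer: 64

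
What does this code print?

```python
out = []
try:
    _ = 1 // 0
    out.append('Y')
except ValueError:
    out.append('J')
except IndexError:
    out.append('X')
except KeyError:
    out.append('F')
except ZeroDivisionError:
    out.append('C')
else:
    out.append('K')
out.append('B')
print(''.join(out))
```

Execution trace: 'C' (except ZeroDivisionError) → 'B' (after the try/except). Output: CB

Answer: CB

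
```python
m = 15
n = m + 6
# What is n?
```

Trace:
`m = 15` → m = 15
`n = m + 6` → n = 21
So n = 21

Answer: 21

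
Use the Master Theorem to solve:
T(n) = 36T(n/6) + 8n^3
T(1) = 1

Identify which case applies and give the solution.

a=36, b=6, f(n)=8n^3. log_6(36) = 2. Since c=3 > 2 and the regularity condition holds (36(n/6)^3 = (36/6^3)n^3 with 36/6^3 < 1), Case 3 applies: T(n) = Θ(f(n)) = O(n^3).

Answer: O(n^3) - Case 3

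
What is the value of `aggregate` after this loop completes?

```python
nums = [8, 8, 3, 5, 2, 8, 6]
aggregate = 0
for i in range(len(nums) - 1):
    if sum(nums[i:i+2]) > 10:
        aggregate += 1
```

Count windows with sum > 10
`aggregate` takes the values: 0 → 1 → 2 → 3

Answer: 3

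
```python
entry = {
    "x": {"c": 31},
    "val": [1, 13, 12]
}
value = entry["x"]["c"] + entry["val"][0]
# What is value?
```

Trace:
`entry = { ...` → entry = {'x': {'c': 31}, 'val': [1, 13, 12]}
`value = entry["x"]["c"] + entry["val"][0]` → value = 32
So value = 32

Answer: 32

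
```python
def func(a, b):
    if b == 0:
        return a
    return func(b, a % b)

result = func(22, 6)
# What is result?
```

func(22, 6) -> func(6, 4) -> func(4, 2) -> func(2, 0) -> 2

Answer: 2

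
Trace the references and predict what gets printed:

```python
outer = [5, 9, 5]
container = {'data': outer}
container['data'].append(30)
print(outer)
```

Key concept: dict holds reference to list.
Step by step:
`outer = [5, 9, 5]` → outer = [5, 9, 5]
`container = {'data': outer}` → container = {'data': [5, 9, 5]}
`container['data'].append(30)` → outer = [5, 9, 5, 30]; container = {'data': [5, 9, 5, 30]}
`print(outer)` → prints [5, 9, 5, 30]

Answer: [5, 9, 5, 30]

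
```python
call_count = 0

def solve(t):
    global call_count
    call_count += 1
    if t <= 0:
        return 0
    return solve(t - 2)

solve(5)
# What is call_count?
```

Linear recursion stepping by 2: 4 calls from t=5 down to ≤0.

Answer: 4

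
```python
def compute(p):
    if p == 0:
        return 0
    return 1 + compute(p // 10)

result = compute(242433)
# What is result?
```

Count of digits of 242433: 6

Answer: 6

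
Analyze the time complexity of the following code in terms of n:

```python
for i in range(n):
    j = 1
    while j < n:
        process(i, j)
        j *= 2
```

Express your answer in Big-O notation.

This is Linear outer loop, logarithmic inner loop. Time complexity: O(n log n).

Answer: O(n log n)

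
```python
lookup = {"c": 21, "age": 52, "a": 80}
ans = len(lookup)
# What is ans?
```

Trace:
`lookup = {"c": 21, "age": 52, "a": 80}` → lookup = {'c': 21, 'age': 52, 'a': 80}
`ans = len(lookup)` → ans = 3
So ans = 3

Answer: 3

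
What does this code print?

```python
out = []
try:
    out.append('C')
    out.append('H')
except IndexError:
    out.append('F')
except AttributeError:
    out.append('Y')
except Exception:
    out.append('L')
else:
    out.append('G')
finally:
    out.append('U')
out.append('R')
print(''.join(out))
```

Execution trace: 'C' (try body) → 'H' (try body, no exception) → 'G' (else) → 'U' (finally) → 'R' (after the try/except). Output: CHGUR

Answer: CHGUR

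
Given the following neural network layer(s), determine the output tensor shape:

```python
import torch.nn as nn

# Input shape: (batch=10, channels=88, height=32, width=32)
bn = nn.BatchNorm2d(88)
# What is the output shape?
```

Input: (10, 88, 32, 32) -> Output: (10, 88, 32, 32)

Answer: (10, 88, 32, 32)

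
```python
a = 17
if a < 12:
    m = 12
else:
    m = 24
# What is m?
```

Trace:
`a = 17` → a = 17
`if a < 12: ...` → a < 12 is False, take else branch → m = 24
So m = 24

Answer: 24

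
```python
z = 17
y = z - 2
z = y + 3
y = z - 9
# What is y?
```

Trace:
`z = 17` → z = 17
`y = z - 2` → y = 15
`z = y + 3` → z = 18
`y = z - 9` → y = 9
So y = 9

Answer: 9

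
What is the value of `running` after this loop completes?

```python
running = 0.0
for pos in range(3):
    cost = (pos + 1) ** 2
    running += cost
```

Sum of squared losses 1² + 2² + ... + 3²
`running` takes the values: 0.0 → 1.0 → 5.0 → 14.0

Answer: 14.0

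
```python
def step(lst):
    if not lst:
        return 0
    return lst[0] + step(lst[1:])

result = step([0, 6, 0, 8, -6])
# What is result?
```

0 + 6 + 0 + 8 + (-6) + 0 = 8

Answer: 8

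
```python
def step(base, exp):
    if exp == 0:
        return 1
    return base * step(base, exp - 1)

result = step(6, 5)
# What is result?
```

step(6, 5) = 6 * 6 * 6 * 6 * 6 = 7776

Answer: 7776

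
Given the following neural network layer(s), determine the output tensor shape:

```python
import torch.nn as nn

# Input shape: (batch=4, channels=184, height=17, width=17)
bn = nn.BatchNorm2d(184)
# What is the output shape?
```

Input: (4, 184, 17, 17) -> Output: (4, 184, 17, 17)

Answer: (4, 184, 17, 17)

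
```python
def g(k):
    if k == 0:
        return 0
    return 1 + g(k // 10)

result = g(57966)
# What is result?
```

Count of digits of 57966: 5

Answer: 5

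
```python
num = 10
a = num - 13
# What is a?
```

Trace:
`num = 10` → num = 10
`a = num - 13` → a = -3
So a = -3

Answer: -3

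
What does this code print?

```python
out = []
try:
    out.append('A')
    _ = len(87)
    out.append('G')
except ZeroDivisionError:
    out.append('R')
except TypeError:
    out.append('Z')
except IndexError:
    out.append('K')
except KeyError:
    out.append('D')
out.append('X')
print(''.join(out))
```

Execution trace: 'A' (try body) → 'Z' (except TypeError) → 'X' (after the try/except). Output: AZX

Answer: AZX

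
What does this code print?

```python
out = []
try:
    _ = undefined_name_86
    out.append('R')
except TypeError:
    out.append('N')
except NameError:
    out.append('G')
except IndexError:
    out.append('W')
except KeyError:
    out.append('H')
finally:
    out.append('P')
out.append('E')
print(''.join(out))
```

Execution trace: 'G' (except NameError) → 'P' (finally) → 'E' (after the try/except). Output: GPE

Answer: GPE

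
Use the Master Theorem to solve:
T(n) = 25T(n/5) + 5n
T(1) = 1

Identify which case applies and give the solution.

a=25, b=5, f(n)=5n. log_5(25) = 2. Since c=1 < 2, Case 1 applies: T(n) = Θ(n^log_b(a)) = O(n^2).

Answer: O(n^2) - Case 1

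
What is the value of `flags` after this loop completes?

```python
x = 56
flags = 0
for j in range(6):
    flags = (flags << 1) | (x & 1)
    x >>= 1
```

Reverse lowest 6 bits of 56
`flags` takes the values: 0 → 1 → 3 → 7

Answer: 7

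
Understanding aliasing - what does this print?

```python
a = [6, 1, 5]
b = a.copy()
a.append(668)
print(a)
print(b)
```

Key concept: list.copy() creates independent copy.
Step by step:
`a = [6, 1, 5]` → a = [6, 1, 5]
`b = a.copy()` → b = [6, 1, 5]
`a.append(668)` → a = [6, 1, 5, 668]
`print(a)` → prints [6, 1, 5, 668]
`print(b)` → prints [6, 1, 5]

Answer:
[6, 1, 5, 668]
[6, 1, 5]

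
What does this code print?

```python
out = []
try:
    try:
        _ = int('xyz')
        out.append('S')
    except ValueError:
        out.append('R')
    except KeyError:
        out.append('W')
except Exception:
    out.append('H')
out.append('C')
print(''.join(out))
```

Execution trace: 'R' (inner except ValueError) → 'C' (after the try/except). Output: RC

Answer: RC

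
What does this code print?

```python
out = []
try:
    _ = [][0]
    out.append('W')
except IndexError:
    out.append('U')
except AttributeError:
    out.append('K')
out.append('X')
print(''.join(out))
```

Execution trace: 'U' (except IndexError) → 'X' (after the try/except). Output: UX

Answer: UX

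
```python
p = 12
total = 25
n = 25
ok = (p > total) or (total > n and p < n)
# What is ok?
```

Trace:
`p = 12` → p = 12
`total = 25` → total = 25
`n = 25` → n = 25
`ok = (p > total) or (total > n and p < n)` → ok = False
So ok = False

Answer: False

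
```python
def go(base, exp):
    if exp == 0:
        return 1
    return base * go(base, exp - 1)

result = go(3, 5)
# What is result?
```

go(3, 5) = 3 * 3 * 3 * 3 * 3 = 243

Answer: 243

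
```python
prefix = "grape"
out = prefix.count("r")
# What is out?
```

Trace:
`prefix = "grape"` → prefix = 'grape'
`out = prefix.count("r")` → out = 1
So out = 1

Answer: 1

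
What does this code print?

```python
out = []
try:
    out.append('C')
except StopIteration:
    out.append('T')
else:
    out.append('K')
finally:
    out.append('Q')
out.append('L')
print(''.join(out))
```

Execution trace: 'C' (try body, no exception) → 'K' (else) → 'Q' (finally) → 'L' (after the try/except). Output: CKQL

Answer: CKQL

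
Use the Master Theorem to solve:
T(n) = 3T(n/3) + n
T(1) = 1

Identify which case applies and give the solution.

a=3, b=3, f(n)=n. log_3(3) = 1. Since c=1 = 1, Case 2 applies: T(n) = Θ(n^log_b(a) · log n) = O(n log n).

Answer: O(n log n) - Case 2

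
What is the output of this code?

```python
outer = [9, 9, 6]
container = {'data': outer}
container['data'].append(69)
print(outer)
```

Key concept: dict holds reference to list.
Step by step:
`outer = [9, 9, 6]` → outer = [9, 9, 6]
`container = {'data': outer}` → container = {'data': [9, 9, 6]}
`container['data'].append(69)` → outer = [9, 9, 6, 69]; container = {'data': [9, 9, 6, 69]}
`print(outer)` → prints [9, 9, 6, 69]

Answer: [9, 9, 6, 69]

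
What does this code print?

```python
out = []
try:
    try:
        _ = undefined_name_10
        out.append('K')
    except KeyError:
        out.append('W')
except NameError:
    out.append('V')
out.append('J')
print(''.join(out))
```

Execution trace: 'V' (outer except NameError) → 'J' (after the try/except). Output: VJ

Answer: VJ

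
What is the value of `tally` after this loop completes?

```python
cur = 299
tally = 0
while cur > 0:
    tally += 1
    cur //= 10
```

Count digits by repeated division by 10
`tally` takes the values: 0 → 1 → 2 → 3

Answer: 3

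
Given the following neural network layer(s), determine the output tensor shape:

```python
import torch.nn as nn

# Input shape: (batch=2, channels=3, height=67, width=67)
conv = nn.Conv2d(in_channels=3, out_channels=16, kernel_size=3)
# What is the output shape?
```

Input: (2, 3, 67, 67) -> Output: (2, 16, 65, 65)

Answer: (2, 16, 65, 65)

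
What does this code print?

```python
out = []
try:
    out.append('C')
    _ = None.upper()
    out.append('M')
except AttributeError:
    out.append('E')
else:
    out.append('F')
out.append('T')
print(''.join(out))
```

Execution trace: 'C' (try body) → 'E' (except AttributeError) → 'T' (after the try/except). Output: CET

Answer: CET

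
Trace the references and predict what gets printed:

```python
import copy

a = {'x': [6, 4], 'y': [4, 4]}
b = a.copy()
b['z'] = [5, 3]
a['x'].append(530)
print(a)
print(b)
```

Key concept: shallow copy of dict with mutable values.
Step by step:
`a = {'x': [6, 4], 'y': [4, 4]}` → a = {'x': [6, 4], 'y': [4, 4]}
`b = a.copy()` → b = {'x': [6, 4], 'y': [4, 4]}
`b['z'] = [5, 3]` → b = {'x': [6, 4], 'y': [4, 4], 'z': [5, 3]}
`a['x'].append(530)` → a = {'x': [6, 4, 530], 'y': [4, 4]}; b = {'x': [6, 4, 530], 'y': [4, 4], 'z': [5, 3]}
`print(a)` → prints {'x': [6, 4, 530], 'y': [4, 4]}
`print(b)` → prints {'x': [6, 4, 530], 'y': [4, 4], 'z': [5, 3]}

Answer:
{'x': [6, 4, 530], 'y': [4, 4]}
{'x': [6, 4, 530], 'y': [4, 4], 'z': [5, 3]}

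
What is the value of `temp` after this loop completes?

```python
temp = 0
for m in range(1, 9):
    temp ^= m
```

XOR of 1 to 8
`temp` takes the values: 0 → 1 → 3 → 0 → 4 → 1 → 7 → 0 → 8

Answer: 8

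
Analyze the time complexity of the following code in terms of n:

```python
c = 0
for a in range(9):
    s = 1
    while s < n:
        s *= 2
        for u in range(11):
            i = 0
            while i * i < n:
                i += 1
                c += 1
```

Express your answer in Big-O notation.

Each loop level contributes: 1 × log n × 1 × √n. Multiplying the contributions gives O(√n log n).

Answer: O(√n log n)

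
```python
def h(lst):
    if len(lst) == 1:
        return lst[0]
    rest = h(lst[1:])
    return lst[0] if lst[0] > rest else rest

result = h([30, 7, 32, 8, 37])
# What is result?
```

Recursive max over [30, 7, 32, 8, 37] = 37

Answer: 37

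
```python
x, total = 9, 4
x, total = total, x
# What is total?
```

Trace:
`x, total = 9, 4` → x = 9; total = 4
`x, total = total, x` → x = 4; total = 9
So total = 9

Answer: 9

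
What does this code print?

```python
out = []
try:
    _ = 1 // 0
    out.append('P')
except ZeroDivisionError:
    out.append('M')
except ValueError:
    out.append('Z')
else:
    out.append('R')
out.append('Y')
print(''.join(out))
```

Execution trace: 'M' (except ZeroDivisionError) → 'Y' (after the try/except). Output: MY

Answer: MY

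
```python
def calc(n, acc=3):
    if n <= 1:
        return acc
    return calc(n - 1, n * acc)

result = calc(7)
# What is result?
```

Accumulator trace (n, acc): (7, 3) -> (6, 21) -> (5, 126) -> (4, 630) -> (3, 2520) -> (2, 7560) -> (1, 15120) -> return 15120

Answer: 15120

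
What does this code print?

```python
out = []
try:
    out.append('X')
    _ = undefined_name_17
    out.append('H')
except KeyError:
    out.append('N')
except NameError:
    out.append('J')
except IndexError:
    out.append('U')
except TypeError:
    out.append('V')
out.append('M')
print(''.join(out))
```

Execution trace: 'X' (try body) → 'J' (except NameError) → 'M' (after the try/except). Output: XJM

Answer: XJM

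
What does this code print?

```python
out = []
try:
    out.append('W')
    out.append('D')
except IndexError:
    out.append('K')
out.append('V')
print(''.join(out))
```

Execution trace: 'W' (try body) → 'D' (try body, no exception) → 'V' (after the try/except). Output: WDV

Answer: WDV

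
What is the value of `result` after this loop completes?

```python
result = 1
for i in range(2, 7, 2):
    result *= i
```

Product of even numbers 2 to 6
`result` takes the values: 1 → 2 → 8 → 48

Answer: 48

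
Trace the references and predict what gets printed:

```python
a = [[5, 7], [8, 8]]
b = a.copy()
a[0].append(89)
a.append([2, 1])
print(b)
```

Key concept: shallow copy with nested lists.
Step by step:
`a = [[5, 7], [8, 8]]` → a = [[5, 7], [8, 8]]
`b = a.copy()` → b = [[5, 7], [8, 8]]
`a[0].append(89)` → a = [[5, 7, 89], [8, 8]]; b = [[5, 7, 89], [8, 8]]
`a.append([2, 1])` → a = [[5, 7, 89], [8, 8], [2, 1]]
`print(b)` → prints [[5, 7, 89], [8, 8]]

Answer: [[5, 7, 89], [8, 8]]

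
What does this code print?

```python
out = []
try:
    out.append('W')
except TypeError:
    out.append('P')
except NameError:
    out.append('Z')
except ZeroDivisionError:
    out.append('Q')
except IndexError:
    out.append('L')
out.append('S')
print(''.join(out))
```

Execution trace: 'W' (try body, no exception) → 'S' (after the try/except). Output: WS

Answer: WS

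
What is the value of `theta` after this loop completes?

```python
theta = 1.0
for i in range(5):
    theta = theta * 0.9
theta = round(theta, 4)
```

Exponential decay: 1.0 * 0.9^5
`theta` takes the values: 1.0 → 0.9 → 0.81 → 0.729 → 0.6561 → 0.59049 → 0.5905

Answer: 0.5905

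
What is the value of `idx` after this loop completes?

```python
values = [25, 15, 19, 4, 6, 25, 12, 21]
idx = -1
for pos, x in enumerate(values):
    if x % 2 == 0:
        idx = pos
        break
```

First even number index in [25, 15, 19, 4, 6, 25, 12, 21]
`idx` takes the values: -1 → 3

Answer: 3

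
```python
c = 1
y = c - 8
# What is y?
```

Trace:
`c = 1` → c = 1
`y = c - 8` → y = -7
So y = -7

Answer: -7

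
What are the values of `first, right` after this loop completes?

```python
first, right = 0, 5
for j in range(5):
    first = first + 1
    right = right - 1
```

first goes 0→5, right goes 5→0
`first, right` takes the values: (0, 5) → (1, 5) → (1, 4) → (2, 4) → (2, 3) → (3, 3) → (3, 2) → (4, 2) → (4, 1) → (5, 1) → (5, 0)

Answer: 5, 0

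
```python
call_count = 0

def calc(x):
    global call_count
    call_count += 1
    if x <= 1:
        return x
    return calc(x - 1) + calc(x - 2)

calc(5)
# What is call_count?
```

Calls(x) = 1 + Calls(x-1) + Calls(x-2); Calls(0)=Calls(1)=1. For x=5 this gives 15.

Answer: 15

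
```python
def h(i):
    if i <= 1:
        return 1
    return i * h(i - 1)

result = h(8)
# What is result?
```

h(8) = 8 * 7 * 6 * 5 * 4 * 3 * 2 * 1 = 40320

Answer: 40320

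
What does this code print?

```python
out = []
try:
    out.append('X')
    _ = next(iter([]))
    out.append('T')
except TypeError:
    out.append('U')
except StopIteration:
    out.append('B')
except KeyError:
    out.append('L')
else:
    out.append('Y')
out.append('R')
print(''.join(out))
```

Execution trace: 'X' (try body) → 'B' (except StopIteration) → 'R' (after the try/except). Output: XBR

Answer: XBR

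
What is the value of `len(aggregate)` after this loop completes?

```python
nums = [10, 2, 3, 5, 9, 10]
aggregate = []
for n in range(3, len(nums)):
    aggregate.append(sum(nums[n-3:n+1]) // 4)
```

Number of 4-element averages
`aggregate` takes the values: [] → [5] → [5, 4] → [5, 4, 6]
So `len(aggregate)` = 3

Answer: 3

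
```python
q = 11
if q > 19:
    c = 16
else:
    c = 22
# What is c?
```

Trace:
`q = 11` → q = 11
`if q > 19: ...` → q > 19 is False, take else branch → c = 22
So c = 22

Answer: 22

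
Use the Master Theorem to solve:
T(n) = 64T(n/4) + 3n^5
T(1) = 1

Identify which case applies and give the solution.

a=64, b=4, f(n)=3n^5. log_4(64) = 3. Since c=5 > 3 and the regularity condition holds (64(n/4)^5 = (64/4^5)n^5 with 64/4^5 < 1), Case 3 applies: T(n) = Θ(f(n)) = O(n^5).

Answer: O(n^5) - Case 3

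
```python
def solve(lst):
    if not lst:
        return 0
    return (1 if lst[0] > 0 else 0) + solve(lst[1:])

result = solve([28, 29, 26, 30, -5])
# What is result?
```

Count of positive elements in [28, 29, 26, 30, -5] = 4

Answer: 4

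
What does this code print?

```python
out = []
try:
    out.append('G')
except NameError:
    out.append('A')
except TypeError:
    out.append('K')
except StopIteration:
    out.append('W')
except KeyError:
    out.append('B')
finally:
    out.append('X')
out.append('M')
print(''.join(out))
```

Execution trace: 'G' (try body, no exception) → 'X' (finally) → 'M' (after the try/except). Output: GXM

Answer: GXM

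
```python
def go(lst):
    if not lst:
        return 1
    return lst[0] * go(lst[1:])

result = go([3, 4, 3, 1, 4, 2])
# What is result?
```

Product over [3, 4, 3, 1, 4, 2] = 3 * 4 * 3 * 1 * 4 * 2 = 288

Answer: 288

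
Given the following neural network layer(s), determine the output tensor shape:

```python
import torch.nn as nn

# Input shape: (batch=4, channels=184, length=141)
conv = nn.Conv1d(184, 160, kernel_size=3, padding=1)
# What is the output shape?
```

Input: (4, 184, 141) -> Output: (4, 160, 141)

Answer: (4, 160, 141)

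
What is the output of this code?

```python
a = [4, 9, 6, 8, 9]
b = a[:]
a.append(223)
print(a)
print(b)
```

Key concept: slice [:] creates copy.
Step by step:
`a = [4, 9, 6, 8, 9]` → a = [4, 9, 6, 8, 9]
`b = a[:]` → b = [4, 9, 6, 8, 9]
`a.append(223)` → a = [4, 9, 6, 8, 9, 223]
`print(a)` → prints [4, 9, 6, 8, 9, 223]
`print(b)` → prints [4, 9, 6, 8, 9]

Answer:
[4, 9, 6, 8, 9, 223]
[4, 9, 6, 8, 9]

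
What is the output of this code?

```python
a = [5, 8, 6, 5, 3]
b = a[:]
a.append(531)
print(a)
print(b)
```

Key concept: slice [:] creates copy.
Step by step:
`a = [5, 8, 6, 5, 3]` → a = [5, 8, 6, 5, 3]
`b = a[:]` → b = [5, 8, 6, 5, 3]
`a.append(531)` → a = [5, 8, 6, 5, 3, 531]
`print(a)` → prints [5, 8, 6, 5, 3, 531]
`print(b)` → prints [5, 8, 6, 5, 3]

Answer:
[5, 8, 6, 5, 3, 531]
[5, 8, 6, 5, 3]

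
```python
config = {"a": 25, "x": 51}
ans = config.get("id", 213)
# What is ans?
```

Trace:
`config = {"a": 25, "x": 51}` → config = {'a': 25, 'x': 51}
`ans = config.get("id", 213)` → ans = 213
So ans = 213

Answer: 213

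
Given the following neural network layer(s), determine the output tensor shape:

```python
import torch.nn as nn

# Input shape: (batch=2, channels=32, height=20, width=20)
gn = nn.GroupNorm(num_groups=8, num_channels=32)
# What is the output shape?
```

Input: (2, 32, 20, 20) -> Output: (2, 32, 20, 20)

Answer: (2, 32, 20, 20)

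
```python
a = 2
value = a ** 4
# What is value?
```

Trace:
`a = 2` → a = 2
`value = a ** 4` → value = 16
So value = 16

Answer: 16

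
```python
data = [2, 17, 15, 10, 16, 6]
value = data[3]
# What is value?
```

Trace:
`data = [2, 17, 15, 10, 16, 6]` → data = [2, 17, 15, 10, 16, 6]
`value = data[3]` → value = 10
So value = 10

Answer: 10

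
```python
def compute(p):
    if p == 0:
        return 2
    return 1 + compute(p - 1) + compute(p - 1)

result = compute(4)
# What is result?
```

compute(p) = 1 + 2·compute(p-1), compute(0)=2. Closed form: (2+1)·2^4 - 1 = 47.

Answer: 47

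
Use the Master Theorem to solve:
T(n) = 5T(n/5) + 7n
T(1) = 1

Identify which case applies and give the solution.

a=5, b=5, f(n)=7n. log_5(5) = 1. Since c=1 = 1, Case 2 applies: T(n) = Θ(n^log_b(a) · log n) = O(n log n).

Answer: O(n log n) - Case 2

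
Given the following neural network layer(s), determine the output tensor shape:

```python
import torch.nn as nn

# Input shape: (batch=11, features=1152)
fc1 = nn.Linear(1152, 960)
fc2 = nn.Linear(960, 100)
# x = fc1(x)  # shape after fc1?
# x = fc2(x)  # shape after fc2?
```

Input: (11, 1152) -> after fc1: (11, 960) -> Output: (11, 100)

Answer: (11, 100)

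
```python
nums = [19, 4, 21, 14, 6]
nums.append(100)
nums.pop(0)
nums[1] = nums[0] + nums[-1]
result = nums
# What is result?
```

Trace:
`nums = [19, 4, 21, 14, 6]` → nums = [19, 4, 21, 14, 6]
`nums.append(100)` → nums = [19, 4, 21, 14, 6, 100]
`nums.pop(0)` → nums = [4, 21, 14, 6, 100]
`nums[1] = nums[0] + nums[-1]` → nums = [4, 104, 14, 6, 100]
`result = nums` → result = [4, 104, 14, 6, 100]
So result = [4, 104, 14, 6, 100]

Answer: [4, 104, 14, 6, 100]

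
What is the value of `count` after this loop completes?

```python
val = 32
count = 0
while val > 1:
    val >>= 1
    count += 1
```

Count right shifts until 1
`count` takes the values: 0 → 1 → 2 → 3 → 4 → 5

Answer: 5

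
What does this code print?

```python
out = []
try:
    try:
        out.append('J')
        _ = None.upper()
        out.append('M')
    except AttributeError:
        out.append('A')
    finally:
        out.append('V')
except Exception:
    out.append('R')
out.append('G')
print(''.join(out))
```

Execution trace: 'J' (inner try body) → 'A' (inner except AttributeError) → 'V' (inner finally) → 'G' (after the try/except). Output: JAVG

Answer: JAVG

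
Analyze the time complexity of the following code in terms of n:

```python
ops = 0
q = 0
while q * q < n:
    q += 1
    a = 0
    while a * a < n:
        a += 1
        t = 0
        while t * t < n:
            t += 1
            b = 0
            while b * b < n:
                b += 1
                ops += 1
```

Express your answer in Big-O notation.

Each loop level contributes: √n × √n × √n × √n. Multiplying the contributions gives O(n^2).

Answer: O(n^2)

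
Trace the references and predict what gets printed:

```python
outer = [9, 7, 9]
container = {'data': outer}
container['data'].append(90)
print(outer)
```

Key concept: dict holds reference to list.
Step by step:
`outer = [9, 7, 9]` → outer = [9, 7, 9]
`container = {'data': outer}` → container = {'data': [9, 7, 9]}
`container['data'].append(90)` → outer = [9, 7, 9, 90]; container = {'data': [9, 7, 9, 90]}
`print(outer)` → prints [9, 7, 9, 90]

Answer: [9, 7, 9, 90]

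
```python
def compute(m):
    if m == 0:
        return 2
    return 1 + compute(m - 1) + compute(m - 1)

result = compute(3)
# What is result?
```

compute(m) = 1 + 2·compute(m-1), compute(0)=2. Closed form: (2+1)·2^3 - 1 = 23.

Answer: 23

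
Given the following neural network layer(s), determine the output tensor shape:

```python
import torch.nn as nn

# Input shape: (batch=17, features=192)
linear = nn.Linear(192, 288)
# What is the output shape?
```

Input: (17, 192) -> Output: (17, 288)

Answer: (17, 288)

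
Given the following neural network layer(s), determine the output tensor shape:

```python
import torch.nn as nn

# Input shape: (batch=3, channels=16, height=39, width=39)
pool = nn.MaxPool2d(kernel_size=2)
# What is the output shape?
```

Input: (3, 16, 39, 39) -> Output: (3, 16, 19, 19)

Answer: (3, 16, 19, 19)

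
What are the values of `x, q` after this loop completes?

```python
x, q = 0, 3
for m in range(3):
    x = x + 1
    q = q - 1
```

x goes 0→3, q goes 3→0
`x, q` takes the values: (0, 3) → (1, 3) → (1, 2) → (2, 2) → (2, 1) → (3, 1) → (3, 0)

Answer: 3, 0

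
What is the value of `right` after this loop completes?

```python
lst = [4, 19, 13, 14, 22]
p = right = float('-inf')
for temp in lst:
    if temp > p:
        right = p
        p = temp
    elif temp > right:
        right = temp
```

Second largest (with repeats) in [4, 19, 13, 14, 22]
`right` takes the values: -inf → 4 → 13 → 14 → 19

Answer: 19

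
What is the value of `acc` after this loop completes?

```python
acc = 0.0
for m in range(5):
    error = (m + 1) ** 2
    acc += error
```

Sum of squared losses 1² + 2² + ... + 5²
`acc` takes the values: 0.0 → 1.0 → 5.0 → 14.0 → 30.0 → 55.0

Answer: 55.0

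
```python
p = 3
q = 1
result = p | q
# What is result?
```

Trace:
`p = 3` → p = 3
`q = 1` → q = 1
`result = p | q` → result = 3
So result = 3

Answer: 3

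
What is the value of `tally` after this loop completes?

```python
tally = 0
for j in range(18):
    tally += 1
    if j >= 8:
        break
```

Loop breaks when j reaches 8, tally is 9
`tally` takes the values: 0 → 1 → 2 → 3 → 4 → 5 → 6 → 7 → 8 → 9

Answer: 9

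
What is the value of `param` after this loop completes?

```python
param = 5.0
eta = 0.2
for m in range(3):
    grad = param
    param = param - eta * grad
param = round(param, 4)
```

Gradient descent: w = 5.0 * (1 - 0.2)^3
`param` takes the values: 5.0 → 4.0 → 3.2 → 2.56

Answer: 2.56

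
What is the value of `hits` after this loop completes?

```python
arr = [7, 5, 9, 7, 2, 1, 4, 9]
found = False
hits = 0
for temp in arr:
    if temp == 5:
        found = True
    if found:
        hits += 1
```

Count elements after first 5 in [7, 5, 9, 7, 2, 1, 4, 9]
`hits` takes the values: 0 → 1 → 2 → 3 → 4 → 5 → 6 → 7

Answer: 7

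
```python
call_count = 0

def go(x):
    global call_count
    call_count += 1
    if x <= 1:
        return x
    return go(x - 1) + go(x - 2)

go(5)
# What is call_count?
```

Calls(x) = 1 + Calls(x-1) + Calls(x-2); Calls(0)=Calls(1)=1. For x=5 this gives 15.

Answer: 15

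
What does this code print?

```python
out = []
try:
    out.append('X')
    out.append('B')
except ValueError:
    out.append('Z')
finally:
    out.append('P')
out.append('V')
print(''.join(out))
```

Execution trace: 'X' (try body) → 'B' (try body, no exception) → 'P' (finally) → 'V' (after the try/except). Output: XBPV

Answer: XBPV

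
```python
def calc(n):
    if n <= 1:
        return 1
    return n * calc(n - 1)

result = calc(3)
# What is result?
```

calc(3) = 3 * 2 * 1 = 6

Answer: 6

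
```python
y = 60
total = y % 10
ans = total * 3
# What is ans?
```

Trace:
`y = 60` → y = 60
`total = y % 10` → total = 0
`ans = total * 3` → ans = 0
So ans = 0

Answer: 0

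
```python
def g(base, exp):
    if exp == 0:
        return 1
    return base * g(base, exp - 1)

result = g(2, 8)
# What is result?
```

g(2, 8) = 2 * 2 * 2 * 2 * 2 * 2 * 2 * 2 = 256

Answer: 256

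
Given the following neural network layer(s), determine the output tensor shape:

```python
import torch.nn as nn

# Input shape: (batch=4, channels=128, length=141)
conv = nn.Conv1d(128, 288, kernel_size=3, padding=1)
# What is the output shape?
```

Input: (4, 128, 141) -> Output: (4, 288, 141)

Answer: (4, 288, 141)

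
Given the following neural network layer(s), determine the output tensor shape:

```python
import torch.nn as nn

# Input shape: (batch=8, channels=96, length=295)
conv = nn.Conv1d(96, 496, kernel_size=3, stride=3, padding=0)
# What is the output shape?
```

Input: (8, 96, 295) -> Output: (8, 496, 98)

Answer: (8, 496, 98)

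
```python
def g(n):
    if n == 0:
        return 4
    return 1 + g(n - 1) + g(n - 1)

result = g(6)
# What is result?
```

g(n) = 1 + 2·g(n-1), g(0)=4. Closed form: (4+1)·2^6 - 1 = 319.

Answer: 319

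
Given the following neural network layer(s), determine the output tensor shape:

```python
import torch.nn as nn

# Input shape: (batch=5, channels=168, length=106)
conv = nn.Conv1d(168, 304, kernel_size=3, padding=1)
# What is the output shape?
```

Input: (5, 168, 106) -> Output: (5, 304, 106)

Answer: (5, 304, 106)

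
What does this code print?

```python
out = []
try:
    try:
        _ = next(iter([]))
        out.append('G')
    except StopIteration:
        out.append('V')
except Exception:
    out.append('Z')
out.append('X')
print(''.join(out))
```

Execution trace: 'V' (inner except StopIteration) → 'X' (after the try/except). Output: VX

Answer: VX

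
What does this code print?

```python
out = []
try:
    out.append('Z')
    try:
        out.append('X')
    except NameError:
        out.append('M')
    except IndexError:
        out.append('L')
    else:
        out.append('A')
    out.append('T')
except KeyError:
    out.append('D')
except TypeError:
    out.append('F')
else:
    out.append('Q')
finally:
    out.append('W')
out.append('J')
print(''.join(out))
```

Execution trace: 'Z' (try body) → 'X' (inner try body, no exception) → 'A' (inner else) → 'T' (try body, no exception) → 'Q' (else) → 'W' (finally) → 'J' (after the try/except). Output: ZXATQWJ

Answer: ZXATQWJ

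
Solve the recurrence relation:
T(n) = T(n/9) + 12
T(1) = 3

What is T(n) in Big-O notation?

Each step divides n by 9 and adds 12. After log_9(n) steps we reach T(1)=3. So T(n) = 12·log_9(n) + 3 = O(log n).

Answer: O(log n)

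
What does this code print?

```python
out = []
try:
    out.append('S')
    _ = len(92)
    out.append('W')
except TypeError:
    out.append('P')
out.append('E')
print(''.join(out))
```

Execution trace: 'S' (try body) → 'P' (except TypeError) → 'E' (after the try/except). Output: SPE

Answer: SPE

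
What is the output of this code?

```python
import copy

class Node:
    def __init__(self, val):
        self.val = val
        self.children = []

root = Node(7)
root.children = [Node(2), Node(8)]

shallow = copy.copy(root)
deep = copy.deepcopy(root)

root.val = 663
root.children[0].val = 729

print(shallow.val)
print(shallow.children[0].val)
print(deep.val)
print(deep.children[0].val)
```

Key concept: deep copy with custom objects.
Step by step:
`root = Node(7)` → root = Node(val=7, children=[])
`root.children = [Node(2), Node(8)]` → root = Node(val=7, children=[Node(val=2, children=[]), Node(val=8, children=[])])
`shallow = copy.copy(root)` → shallow = Node(val=7, children=[Node(val=2, children=[]), Node(val=8, children=[])])
`deep = copy.deepcopy(root)` → deep = Node(val=7, children=[Node(val=2, children=[]), Node(val=8, children=[])])
`root.val = 663` → root = Node(val=663, children=[Node(val=2, children=[]), Node(val=8, children=[])])
`root.children[0].val = 729` → root = Node(val=663, children=[Node(val=729, children=[]), Node(val=8, children=[])]); shallow = Node(val=7, children=[Node(val=729, children=[]), Node(val=8, children=[])])
`print(shallow.val)` → prints 7
`print(shallow.children[0].val)` → prints 729
`print(deep.val)` → prints 7
`print(deep.children[0].val)` → prints 2

Answer:
7
729
7
2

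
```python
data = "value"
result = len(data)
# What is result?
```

Trace:
`data = "value"` → data = 'value'
`result = len(data)` → result = 5
So result = 5

Answer: 5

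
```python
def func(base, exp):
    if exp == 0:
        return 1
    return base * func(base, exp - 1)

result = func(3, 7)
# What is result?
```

func(3, 7) = 3 * 3 * 3 * 3 * 3 * 3 * 3 = 2187

Answer: 2187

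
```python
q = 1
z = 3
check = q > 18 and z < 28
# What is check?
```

Trace:
`q = 1` → q = 1
`z = 3` → z = 3
`check = q > 18 and z < 28` → check = False
So check = False

Answer: False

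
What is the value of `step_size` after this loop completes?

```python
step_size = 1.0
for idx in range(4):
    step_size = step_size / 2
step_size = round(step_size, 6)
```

Halving LR 4 times: 1 / 2^4
`step_size` takes the values: 1.0 → 0.5 → 0.25 → 0.125 → 0.0625

Answer: 0.0625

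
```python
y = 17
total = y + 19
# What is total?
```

Trace:
`y = 17` → y = 17
`total = y + 19` → total = 36
So total = 36

Answer: 36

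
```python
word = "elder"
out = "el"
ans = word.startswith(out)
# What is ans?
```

Trace:
`word = "elder"` → word = 'elder'
`out = "el"` → out = 'el'
`ans = word.startswith(out)` → ans = True
So ans = True

Answer: True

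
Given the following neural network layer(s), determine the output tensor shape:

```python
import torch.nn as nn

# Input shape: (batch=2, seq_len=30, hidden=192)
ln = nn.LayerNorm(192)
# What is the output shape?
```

Input: (2, 30, 192) -> Output: (2, 30, 192)

Answer: (2, 30, 192)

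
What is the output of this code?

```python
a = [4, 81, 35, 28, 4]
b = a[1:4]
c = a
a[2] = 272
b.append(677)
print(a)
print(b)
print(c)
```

Key concept: slice vs alias.
Step by step:
`a = [4, 81, 35, 28, 4]` → a = [4, 81, 35, 28, 4]
`b = a[1:4]` → b = [81, 35, 28]
`c = a` → c = [4, 81, 35, 28, 4] (same object as a)
`a[2] = 272` → a = [4, 81, 272, 28, 4] (same object as c); c = [4, 81, 272, 28, 4] (same object as a)
`b.append(677)` → b = [81, 35, 28, 677]
`print(a)` → prints [4, 81, 272, 28, 4]
`print(b)` → prints [81, 35, 28, 677]
`print(c)` → prints [4, 81, 272, 28, 4]

Answer:
[4, 81, 272, 28, 4]
[81, 35, 28, 677]
[4, 81, 272, 28, 4]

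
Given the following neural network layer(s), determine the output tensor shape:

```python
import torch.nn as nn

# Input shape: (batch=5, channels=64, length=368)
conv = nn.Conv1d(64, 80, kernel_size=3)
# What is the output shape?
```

Input: (5, 64, 368) -> Output: (5, 80, 366)

Answer: (5, 80, 366)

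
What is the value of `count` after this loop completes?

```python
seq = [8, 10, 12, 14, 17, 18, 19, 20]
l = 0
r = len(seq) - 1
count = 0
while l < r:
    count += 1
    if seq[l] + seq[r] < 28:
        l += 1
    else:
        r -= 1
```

Steps to find pair summing to 28
`count` takes the values: 0 → 1 → 2 → 3 → 4 → 5 → 6 → 7

Answer: 7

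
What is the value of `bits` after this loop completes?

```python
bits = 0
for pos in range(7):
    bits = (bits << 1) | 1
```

Build 7 consecutive 1-bits: 0b1111111
`bits` takes the values: 0 → 1 → 3 → 7 → 15 → 31 → 63 → 127

Answer: 127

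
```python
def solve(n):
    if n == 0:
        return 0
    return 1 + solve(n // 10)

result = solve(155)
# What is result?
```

Count of digits of 155: 3

Answer: 3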